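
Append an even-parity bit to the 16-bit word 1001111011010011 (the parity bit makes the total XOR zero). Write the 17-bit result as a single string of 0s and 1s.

10011110110100110

XOR of the 16 data bits: 1⊕0⊕0⊕1⊕1⊕1⊕1⊕0⊕1⊕1⊕0⊕1⊕0⊕0⊕1⊕1 = 0
Parity bit = 0 (so all 17 bits XOR to 0).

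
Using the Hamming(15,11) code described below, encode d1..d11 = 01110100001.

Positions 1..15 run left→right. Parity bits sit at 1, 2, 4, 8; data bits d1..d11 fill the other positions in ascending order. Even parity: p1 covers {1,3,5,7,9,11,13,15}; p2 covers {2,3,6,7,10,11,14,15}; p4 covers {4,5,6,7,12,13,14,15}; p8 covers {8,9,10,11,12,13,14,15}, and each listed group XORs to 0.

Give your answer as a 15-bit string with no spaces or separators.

100011100100001

Place data at non-parity positions: p1 p2 0 p4 1 1 1 p8 0 1 0 0 0 0 1
p1 (pos 1,3,5,7,9,11,13,15): XOR of data positions = 0⊕1⊕1⊕0⊕0⊕0⊕1 = 1
p2 (pos 2,3,6,7,10,11,14,15): XOR of data positions = 0⊕1⊕1⊕1⊕0⊕0⊕1 = 0
p4 (pos 4,5,6,7,12,13,14,15): XOR of data positions = 1⊕1⊕1⊕0⊕0⊕0⊕1 = 0
p8 (pos 8,9,10,11,12,13,14,15): XOR of data positions = 0⊕1⊕0⊕0⊕0⊕0⊕1 = 0
Codeword: 100011100100001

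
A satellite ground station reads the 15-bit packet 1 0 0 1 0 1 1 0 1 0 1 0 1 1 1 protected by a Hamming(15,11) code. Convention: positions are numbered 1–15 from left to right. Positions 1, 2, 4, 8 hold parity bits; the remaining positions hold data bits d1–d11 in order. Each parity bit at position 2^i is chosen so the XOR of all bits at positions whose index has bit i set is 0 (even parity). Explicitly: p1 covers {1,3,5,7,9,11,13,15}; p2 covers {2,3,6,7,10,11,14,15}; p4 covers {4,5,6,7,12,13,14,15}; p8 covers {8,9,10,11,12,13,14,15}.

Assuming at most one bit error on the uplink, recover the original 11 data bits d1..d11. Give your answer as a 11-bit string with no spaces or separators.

s1 (pos 1,3,5,7,9,11,13,15): 1⊕0⊕0⊕1⊕1⊕1⊕1⊕1 = 0
s2 (pos 2,3,6,7,10,11,14,15): 0⊕0⊕1⊕1⊕0⊕1⊕1⊕1 = 1
s4 (pos 4,5,6,7,12,13,14,15): 1⊕0⊕1⊕1⊕0⊕1⊕1⊕1 = 0
s8 (pos 8,9,10,11,12,13,14,15): 0⊕1⊕0⊕1⊕0⊕1⊕1⊕1 = 1
Syndrome s8…s1 = 1010 → error at position 10.
Flip position 10: 100101101010111 → 100101101110111
Read data bits from positions 3,5,6,7,9,10,11,12,13,14,15: 00111110111

00111110111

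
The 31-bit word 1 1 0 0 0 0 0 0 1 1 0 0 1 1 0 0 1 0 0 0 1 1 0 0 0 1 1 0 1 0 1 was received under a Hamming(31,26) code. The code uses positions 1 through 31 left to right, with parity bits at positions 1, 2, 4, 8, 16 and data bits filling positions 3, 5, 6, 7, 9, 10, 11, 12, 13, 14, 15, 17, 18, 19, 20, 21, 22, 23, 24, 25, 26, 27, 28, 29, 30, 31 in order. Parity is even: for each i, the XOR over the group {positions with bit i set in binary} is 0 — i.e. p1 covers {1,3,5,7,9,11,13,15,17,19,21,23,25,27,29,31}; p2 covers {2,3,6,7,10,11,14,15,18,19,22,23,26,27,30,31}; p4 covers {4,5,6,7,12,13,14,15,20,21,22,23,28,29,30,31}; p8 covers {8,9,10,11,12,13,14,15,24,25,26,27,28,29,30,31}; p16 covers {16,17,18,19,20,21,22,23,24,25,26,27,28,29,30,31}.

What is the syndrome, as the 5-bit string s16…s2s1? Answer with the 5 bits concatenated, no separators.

10010

s1 (pos 1,3,5,7,9,11,13,15,17,19,21,23,25,27,29,31): 1⊕0⊕0⊕0⊕1⊕0⊕1⊕0⊕1⊕0⊕1⊕0⊕0⊕1⊕1⊕1 = 0
s2 (pos 2,3,6,7,10,11,14,15,18,19,22,23,26,27,30,31): 1⊕0⊕0⊕0⊕1⊕0⊕1⊕0⊕0⊕0⊕1⊕0⊕1⊕1⊕0⊕1 = 1
s4 (pos 4,5,6,7,12,13,14,15,20,21,22,23,28,29,30,31): 0⊕0⊕0⊕0⊕0⊕1⊕1⊕0⊕0⊕1⊕1⊕0⊕0⊕1⊕0⊕1 = 0
s8 (pos 8,9,10,11,12,13,14,15,24,25,26,27,28,29,30,31): 0⊕1⊕1⊕0⊕0⊕1⊕1⊕0⊕0⊕0⊕1⊕1⊕0⊕1⊕0⊕1 = 0
s16 (pos 16,17,18,19,20,21,22,23,24,25,26,27,28,29,30,31): 0⊕1⊕0⊕0⊕0⊕1⊕1⊕0⊕0⊕0⊕1⊕1⊕0⊕1⊕0⊕1 = 1
Syndrome s16…s1 = 10010 → error at position 18.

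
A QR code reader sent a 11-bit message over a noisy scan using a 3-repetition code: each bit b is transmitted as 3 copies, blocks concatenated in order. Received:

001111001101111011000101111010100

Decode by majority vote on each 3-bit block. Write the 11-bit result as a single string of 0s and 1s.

01011101100

Block 1 (001): 1 one → 0
Block 2 (111): 3 ones → 1
Block 3 (001): 1 one → 0
Block 4 (101): 2 ones → 1
Block 5 (111): 3 ones → 1
Block 6 (011): 2 ones → 1
Block 7 (000): 0 ones → 0
Block 8 (101): 2 ones → 1
Block 9 (111): 3 ones → 1
Block 10 (010): 1 one → 0
Block 11 (100): 1 one → 0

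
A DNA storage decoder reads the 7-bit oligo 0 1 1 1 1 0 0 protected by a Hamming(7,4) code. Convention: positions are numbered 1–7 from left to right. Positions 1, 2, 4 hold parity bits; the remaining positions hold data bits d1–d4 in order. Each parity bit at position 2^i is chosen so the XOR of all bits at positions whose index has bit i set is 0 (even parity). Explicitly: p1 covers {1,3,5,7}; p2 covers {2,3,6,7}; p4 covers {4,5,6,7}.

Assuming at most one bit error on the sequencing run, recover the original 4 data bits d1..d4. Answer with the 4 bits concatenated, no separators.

1100

s1 (pos 1,3,5,7): 0⊕1⊕1⊕0 = 0
s2 (pos 2,3,6,7): 1⊕1⊕0⊕0 = 0
s4 (pos 4,5,6,7): 1⊕1⊕0⊕0 = 0
Syndrome s4…s1 = 000 → no error.
Read data bits from positions 3,5,6,7: 1100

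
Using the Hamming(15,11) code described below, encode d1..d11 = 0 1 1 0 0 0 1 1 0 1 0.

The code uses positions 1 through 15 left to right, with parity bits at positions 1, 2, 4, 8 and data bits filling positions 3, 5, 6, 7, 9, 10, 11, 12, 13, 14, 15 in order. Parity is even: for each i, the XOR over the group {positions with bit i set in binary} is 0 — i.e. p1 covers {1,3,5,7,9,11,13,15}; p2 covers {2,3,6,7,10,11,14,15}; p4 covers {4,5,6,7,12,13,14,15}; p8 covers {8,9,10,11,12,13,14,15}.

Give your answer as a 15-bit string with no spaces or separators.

010011010011010

Place data at non-parity positions: p1 p2 0 p4 1 1 0 p8 0 0 1 1 0 1 0
p1 (pos 1,3,5,7,9,11,13,15): XOR of data positions = 0⊕1⊕0⊕0⊕1⊕0⊕0 = 0
p2 (pos 2,3,6,7,10,11,14,15): XOR of data positions = 0⊕1⊕0⊕0⊕1⊕1⊕0 = 1
p4 (pos 4,5,6,7,12,13,14,15): XOR of data positions = 1⊕1⊕0⊕1⊕0⊕1⊕0 = 0
p8 (pos 8,9,10,11,12,13,14,15): XOR of data positions = 0⊕0⊕1⊕1⊕0⊕1⊕0 = 1
Codeword: 010011010011010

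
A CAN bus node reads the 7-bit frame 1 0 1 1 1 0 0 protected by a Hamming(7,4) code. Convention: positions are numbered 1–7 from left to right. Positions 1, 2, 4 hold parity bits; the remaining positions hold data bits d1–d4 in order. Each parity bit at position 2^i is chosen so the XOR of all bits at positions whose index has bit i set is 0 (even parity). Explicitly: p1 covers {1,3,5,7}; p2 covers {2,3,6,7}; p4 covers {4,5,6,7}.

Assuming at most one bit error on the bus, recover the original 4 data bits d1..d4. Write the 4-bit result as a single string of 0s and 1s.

0100

s1 (pos 1,3,5,7): 1⊕1⊕1⊕0 = 1
s2 (pos 2,3,6,7): 0⊕1⊕0⊕0 = 1
s4 (pos 4,5,6,7): 1⊕1⊕0⊕0 = 0
Syndrome s4…s1 = 011 → error at position 3.
Flip position 3: 1011100 → 1001100
Read data bits from positions 3,5,6,7: 0100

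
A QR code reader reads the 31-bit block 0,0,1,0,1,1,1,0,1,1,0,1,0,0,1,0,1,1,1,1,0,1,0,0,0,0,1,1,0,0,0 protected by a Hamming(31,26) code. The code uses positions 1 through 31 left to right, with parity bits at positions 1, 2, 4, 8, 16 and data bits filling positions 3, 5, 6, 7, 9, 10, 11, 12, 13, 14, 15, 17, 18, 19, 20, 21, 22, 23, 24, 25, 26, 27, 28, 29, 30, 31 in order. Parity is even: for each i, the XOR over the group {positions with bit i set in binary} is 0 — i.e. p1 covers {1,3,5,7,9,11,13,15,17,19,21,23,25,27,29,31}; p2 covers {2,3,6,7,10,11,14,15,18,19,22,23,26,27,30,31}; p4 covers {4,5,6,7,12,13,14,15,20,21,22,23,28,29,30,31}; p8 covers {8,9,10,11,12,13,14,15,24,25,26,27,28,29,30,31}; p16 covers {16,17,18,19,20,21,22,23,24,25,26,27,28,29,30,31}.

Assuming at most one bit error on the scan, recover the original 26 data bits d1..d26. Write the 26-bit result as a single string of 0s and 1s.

11111101001101101000011000

s1 (pos 1,3,5,7,9,11,13,15,17,19,21,23,25,27,29,31): 0⊕1⊕1⊕1⊕1⊕0⊕0⊕1⊕1⊕1⊕0⊕0⊕0⊕1⊕0⊕0 = 0
s2 (pos 2,3,6,7,10,11,14,15,18,19,22,23,26,27,30,31): 0⊕1⊕1⊕1⊕1⊕0⊕0⊕1⊕1⊕1⊕1⊕0⊕0⊕1⊕0⊕0 = 1
s4 (pos 4,5,6,7,12,13,14,15,20,21,22,23,28,29,30,31): 0⊕1⊕1⊕1⊕1⊕0⊕0⊕1⊕1⊕0⊕1⊕0⊕1⊕0⊕0⊕0 = 0
s8 (pos 8,9,10,11,12,13,14,15,24,25,26,27,28,29,30,31): 0⊕1⊕1⊕0⊕1⊕0⊕0⊕1⊕0⊕0⊕0⊕1⊕1⊕0⊕0⊕0 = 0
s16 (pos 16,17,18,19,20,21,22,23,24,25,26,27,28,29,30,31): 0⊕1⊕1⊕1⊕1⊕0⊕1⊕0⊕0⊕0⊕0⊕1⊕1⊕0⊕0⊕0 = 1
Syndrome s16…s1 = 10010 → error at position 18.
Flip position 18: 0010111011010010111101000011000 → 0010111011010010101101000011000
Read data bits from positions 3,5,6,7,9,10,11,12,13,14,15,17,18,19,20,21,22,23,24,25,26,27,28,29,30,31: 11111101001101101000011000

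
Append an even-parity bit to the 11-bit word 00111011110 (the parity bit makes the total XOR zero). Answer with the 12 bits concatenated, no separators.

001110111101

XOR of the 11 data bits: 0⊕0⊕1⊕1⊕1⊕0⊕1⊕1⊕1⊕1⊕0 = 1
Parity bit = 1 (so all 12 bits XOR to 0).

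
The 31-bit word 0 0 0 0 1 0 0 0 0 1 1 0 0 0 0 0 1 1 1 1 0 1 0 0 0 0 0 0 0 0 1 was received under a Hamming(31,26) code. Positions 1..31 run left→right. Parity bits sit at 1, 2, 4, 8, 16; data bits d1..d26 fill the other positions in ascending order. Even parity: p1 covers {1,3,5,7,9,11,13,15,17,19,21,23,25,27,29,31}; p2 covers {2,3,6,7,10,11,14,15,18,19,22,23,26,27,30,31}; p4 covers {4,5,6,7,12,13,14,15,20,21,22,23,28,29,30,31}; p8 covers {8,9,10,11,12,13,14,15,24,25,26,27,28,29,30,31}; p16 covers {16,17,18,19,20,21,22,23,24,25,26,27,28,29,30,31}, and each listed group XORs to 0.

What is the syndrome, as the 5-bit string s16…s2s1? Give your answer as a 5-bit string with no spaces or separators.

01001

s1 (pos 1,3,5,7,9,11,13,15,17,19,21,23,25,27,29,31): 0⊕0⊕1⊕0⊕0⊕1⊕0⊕0⊕1⊕1⊕0⊕0⊕0⊕0⊕0⊕1 = 1
s2 (pos 2,3,6,7,10,11,14,15,18,19,22,23,26,27,30,31): 0⊕0⊕0⊕0⊕1⊕1⊕0⊕0⊕1⊕1⊕1⊕0⊕0⊕0⊕0⊕1 = 0
s4 (pos 4,5,6,7,12,13,14,15,20,21,22,23,28,29,30,31): 0⊕1⊕0⊕0⊕0⊕0⊕0⊕0⊕1⊕0⊕1⊕0⊕0⊕0⊕0⊕1 = 0
s8 (pos 8,9,10,11,12,13,14,15,24,25,26,27,28,29,30,31): 0⊕0⊕1⊕1⊕0⊕0⊕0⊕0⊕0⊕0⊕0⊕0⊕0⊕0⊕0⊕1 = 1
s16 (pos 16,17,18,19,20,21,22,23,24,25,26,27,28,29,30,31): 0⊕1⊕1⊕1⊕1⊕0⊕1⊕0⊕0⊕0⊕0⊕0⊕0⊕0⊕0⊕1 = 0
Syndrome s16…s1 = 01001 → error at position 9.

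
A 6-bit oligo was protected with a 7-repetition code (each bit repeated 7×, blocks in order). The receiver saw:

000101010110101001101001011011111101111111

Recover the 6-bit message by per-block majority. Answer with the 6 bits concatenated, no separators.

011011

Block 1 (0001010): 2 ones → 0
Block 2 (1011010): 4 ones → 1
Block 3 (1001101): 4 ones → 1
Block 4 (0010110): 3 ones → 0
Block 5 (1111110): 6 ones → 1
Block 6 (1111111): 7 ones → 1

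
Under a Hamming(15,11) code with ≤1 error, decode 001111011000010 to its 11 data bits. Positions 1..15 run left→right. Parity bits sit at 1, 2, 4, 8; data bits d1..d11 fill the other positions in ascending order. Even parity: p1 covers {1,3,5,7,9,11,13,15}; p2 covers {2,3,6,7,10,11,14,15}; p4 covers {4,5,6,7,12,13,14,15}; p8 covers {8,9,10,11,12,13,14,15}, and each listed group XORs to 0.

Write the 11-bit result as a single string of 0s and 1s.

11101010010

s1 (pos 1,3,5,7,9,11,13,15): 0⊕1⊕1⊕0⊕1⊕0⊕0⊕0 = 1
s2 (pos 2,3,6,7,10,11,14,15): 0⊕1⊕1⊕0⊕0⊕0⊕1⊕0 = 1
s4 (pos 4,5,6,7,12,13,14,15): 1⊕1⊕1⊕0⊕0⊕0⊕1⊕0 = 0
s8 (pos 8,9,10,11,12,13,14,15): 1⊕1⊕0⊕0⊕0⊕0⊕1⊕0 = 1
Syndrome s8…s1 = 1011 → error at position 11.
Flip position 11: 001111011000010 → 001111011010010
Read data bits from positions 3,5,6,7,9,10,11,12,13,14,15: 11101010010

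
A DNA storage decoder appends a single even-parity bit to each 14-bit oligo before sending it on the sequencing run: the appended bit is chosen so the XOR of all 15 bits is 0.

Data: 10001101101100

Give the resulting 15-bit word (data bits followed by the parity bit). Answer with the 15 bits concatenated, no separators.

100011011011001

XOR of the 14 data bits: 1⊕0⊕0⊕0⊕1⊕1⊕0⊕1⊕1⊕0⊕1⊕1⊕0⊕0 = 1
Parity bit = 1 (so all 15 bits XOR to 0).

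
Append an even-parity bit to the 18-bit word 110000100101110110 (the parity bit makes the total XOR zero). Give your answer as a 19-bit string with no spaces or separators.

XOR of the 18 data bits: 1⊕1⊕0⊕0⊕0⊕0⊕1⊕0⊕0⊕1⊕0⊕1⊕1⊕1⊕0⊕1⊕1⊕0 = 1
Parity bit = 1 (so all 19 bits XOR to 0).

1100001001011101101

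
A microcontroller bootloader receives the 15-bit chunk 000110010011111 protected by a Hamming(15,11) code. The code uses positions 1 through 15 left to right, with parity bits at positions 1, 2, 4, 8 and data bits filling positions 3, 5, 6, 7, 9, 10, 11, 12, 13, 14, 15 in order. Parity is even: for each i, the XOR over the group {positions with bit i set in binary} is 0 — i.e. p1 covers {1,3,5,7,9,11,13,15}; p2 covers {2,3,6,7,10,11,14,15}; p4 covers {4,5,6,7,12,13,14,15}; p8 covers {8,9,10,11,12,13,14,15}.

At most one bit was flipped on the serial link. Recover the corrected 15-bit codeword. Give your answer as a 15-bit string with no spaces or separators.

s1 (pos 1,3,5,7,9,11,13,15): 0⊕0⊕1⊕0⊕0⊕1⊕1⊕1 = 0
s2 (pos 2,3,6,7,10,11,14,15): 0⊕0⊕0⊕0⊕0⊕1⊕1⊕1 = 1
s4 (pos 4,5,6,7,12,13,14,15): 1⊕1⊕0⊕0⊕1⊕1⊕1⊕1 = 0
s8 (pos 8,9,10,11,12,13,14,15): 1⊕0⊕0⊕1⊕1⊕1⊕1⊕1 = 0
Syndrome s8…s1 = 0010 → error at position 2.
Flip position 2: 000110010011111 → 010110010011111

010110010011111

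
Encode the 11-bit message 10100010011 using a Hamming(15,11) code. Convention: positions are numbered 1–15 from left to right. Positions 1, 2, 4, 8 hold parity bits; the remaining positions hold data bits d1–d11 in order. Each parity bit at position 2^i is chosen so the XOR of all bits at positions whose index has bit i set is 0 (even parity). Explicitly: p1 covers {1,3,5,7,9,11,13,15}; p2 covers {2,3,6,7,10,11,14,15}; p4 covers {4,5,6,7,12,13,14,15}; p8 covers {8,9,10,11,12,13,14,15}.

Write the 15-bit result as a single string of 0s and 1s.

Place data at non-parity positions: p1 p2 1 p4 0 1 0 p8 0 0 1 0 0 1 1
p1 (pos 1,3,5,7,9,11,13,15): XOR of data positions = 1⊕0⊕0⊕0⊕1⊕0⊕1 = 1
p2 (pos 2,3,6,7,10,11,14,15): XOR of data positions = 1⊕1⊕0⊕0⊕1⊕1⊕1 = 1
p4 (pos 4,5,6,7,12,13,14,15): XOR of data positions = 0⊕1⊕0⊕0⊕0⊕1⊕1 = 1
p8 (pos 8,9,10,11,12,13,14,15): XOR of data positions = 0⊕0⊕1⊕0⊕0⊕1⊕1 = 1
Codeword: 111101010010011

111101010010011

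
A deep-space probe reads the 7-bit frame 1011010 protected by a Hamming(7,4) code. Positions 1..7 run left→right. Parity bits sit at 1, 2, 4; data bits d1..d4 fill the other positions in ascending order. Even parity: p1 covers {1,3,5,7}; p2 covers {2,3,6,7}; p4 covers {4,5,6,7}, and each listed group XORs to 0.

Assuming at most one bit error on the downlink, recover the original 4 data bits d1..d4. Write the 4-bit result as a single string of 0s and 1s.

s1 (pos 1,3,5,7): 1⊕1⊕0⊕0 = 0
s2 (pos 2,3,6,7): 0⊕1⊕1⊕0 = 0
s4 (pos 4,5,6,7): 1⊕0⊕1⊕0 = 0
Syndrome s4…s1 = 000 → no error.
Read data bits from positions 3,5,6,7: 1010

1010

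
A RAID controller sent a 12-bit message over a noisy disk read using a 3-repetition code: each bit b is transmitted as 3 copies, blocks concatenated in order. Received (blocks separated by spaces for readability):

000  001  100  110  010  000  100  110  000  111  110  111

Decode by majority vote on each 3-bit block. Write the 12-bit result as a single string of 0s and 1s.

000100010111

Block 1 (000): 0 ones → 0
Block 2 (001): 1 one → 0
Block 3 (100): 1 one → 0
Block 4 (110): 2 ones → 1
Block 5 (010): 1 one → 0
Block 6 (000): 0 ones → 0
Block 7 (100): 1 one → 0
Block 8 (110): 2 ones → 1
Block 9 (000): 0 ones → 0
Block 10 (111): 3 ones → 1
Block 11 (110): 2 ones → 1
Block 12 (111): 3 ones → 1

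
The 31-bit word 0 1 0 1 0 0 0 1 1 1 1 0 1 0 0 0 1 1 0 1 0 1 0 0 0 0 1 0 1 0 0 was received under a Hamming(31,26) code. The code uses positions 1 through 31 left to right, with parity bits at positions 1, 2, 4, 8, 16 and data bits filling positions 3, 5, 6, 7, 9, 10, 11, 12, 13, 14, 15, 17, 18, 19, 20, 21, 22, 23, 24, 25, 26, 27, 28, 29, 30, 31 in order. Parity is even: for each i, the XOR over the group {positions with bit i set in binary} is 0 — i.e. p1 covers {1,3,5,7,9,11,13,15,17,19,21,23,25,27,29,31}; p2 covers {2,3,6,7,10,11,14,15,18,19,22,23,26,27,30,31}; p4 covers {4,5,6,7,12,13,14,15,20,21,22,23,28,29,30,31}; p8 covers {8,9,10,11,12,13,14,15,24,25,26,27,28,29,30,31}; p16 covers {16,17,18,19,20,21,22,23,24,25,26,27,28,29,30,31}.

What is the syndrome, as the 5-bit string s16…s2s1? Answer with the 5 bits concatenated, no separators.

s1 (pos 1,3,5,7,9,11,13,15,17,19,21,23,25,27,29,31): 0⊕0⊕0⊕0⊕1⊕1⊕1⊕0⊕1⊕0⊕0⊕0⊕0⊕1⊕1⊕0 = 0
s2 (pos 2,3,6,7,10,11,14,15,18,19,22,23,26,27,30,31): 1⊕0⊕0⊕0⊕1⊕1⊕0⊕0⊕1⊕0⊕1⊕0⊕0⊕1⊕0⊕0 = 0
s4 (pos 4,5,6,7,12,13,14,15,20,21,22,23,28,29,30,31): 1⊕0⊕0⊕0⊕0⊕1⊕0⊕0⊕1⊕0⊕1⊕0⊕0⊕1⊕0⊕0 = 1
s8 (pos 8,9,10,11,12,13,14,15,24,25,26,27,28,29,30,31): 1⊕1⊕1⊕1⊕0⊕1⊕0⊕0⊕0⊕0⊕0⊕1⊕0⊕1⊕0⊕0 = 1
s16 (pos 16,17,18,19,20,21,22,23,24,25,26,27,28,29,30,31): 0⊕1⊕1⊕0⊕1⊕0⊕1⊕0⊕0⊕0⊕0⊕1⊕0⊕1⊕0⊕0 = 0
Syndrome s16…s1 = 01100 → error at position 12.

01100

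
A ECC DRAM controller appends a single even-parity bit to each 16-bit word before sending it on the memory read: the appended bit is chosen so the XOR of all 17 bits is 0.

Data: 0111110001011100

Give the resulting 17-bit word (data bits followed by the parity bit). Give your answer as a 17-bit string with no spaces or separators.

XOR of the 16 data bits: 0⊕1⊕1⊕1⊕1⊕1⊕0⊕0⊕0⊕1⊕0⊕1⊕1⊕1⊕0⊕0 = 1
Parity bit = 1 (so all 17 bits XOR to 0).

01111100010111001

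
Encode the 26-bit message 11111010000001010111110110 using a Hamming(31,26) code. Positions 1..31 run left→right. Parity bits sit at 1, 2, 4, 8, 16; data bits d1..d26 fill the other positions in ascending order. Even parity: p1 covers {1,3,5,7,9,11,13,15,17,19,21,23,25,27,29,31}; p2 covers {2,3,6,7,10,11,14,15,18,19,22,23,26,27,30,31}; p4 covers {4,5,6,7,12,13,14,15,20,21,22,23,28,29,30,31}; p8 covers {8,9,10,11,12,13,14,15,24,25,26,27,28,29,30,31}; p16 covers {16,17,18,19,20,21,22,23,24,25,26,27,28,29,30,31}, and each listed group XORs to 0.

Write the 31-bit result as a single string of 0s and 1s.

1111111010100001001010111110110

Place data at non-parity positions: p1 p2 1 p4 1 1 1 p8 1 0 1 0 0 0 0 p16 0 0 1 0 1 0 1 1 1 1 1 0 1 1 0
p1 (pos 1,3,5,7,9,11,13,15,17,19,21,23,25,27,29,31): XOR of data positions = 1⊕1⊕1⊕1⊕1⊕0⊕0⊕0⊕1⊕1⊕1⊕1⊕1⊕1⊕0 = 1
p2 (pos 2,3,6,7,10,11,14,15,18,19,22,23,26,27,30,31): XOR of data positions = 1⊕1⊕1⊕0⊕1⊕0⊕0⊕0⊕1⊕0⊕1⊕1⊕1⊕1⊕0 = 1
p4 (pos 4,5,6,7,12,13,14,15,20,21,22,23,28,29,30,31): XOR of data positions = 1⊕1⊕1⊕0⊕0⊕0⊕0⊕0⊕1⊕0⊕1⊕0⊕1⊕1⊕0 = 1
p8 (pos 8,9,10,11,12,13,14,15,24,25,26,27,28,29,30,31): XOR of data positions = 1⊕0⊕1⊕0⊕0⊕0⊕0⊕1⊕1⊕1⊕1⊕0⊕1⊕1⊕0 = 0
p16 (pos 16,17,18,19,20,21,22,23,24,25,26,27,28,29,30,31): XOR of data positions = 0⊕0⊕1⊕0⊕1⊕0⊕1⊕1⊕1⊕1⊕1⊕0⊕1⊕1⊕0 = 1
Codeword: 1111111010100001001010111110110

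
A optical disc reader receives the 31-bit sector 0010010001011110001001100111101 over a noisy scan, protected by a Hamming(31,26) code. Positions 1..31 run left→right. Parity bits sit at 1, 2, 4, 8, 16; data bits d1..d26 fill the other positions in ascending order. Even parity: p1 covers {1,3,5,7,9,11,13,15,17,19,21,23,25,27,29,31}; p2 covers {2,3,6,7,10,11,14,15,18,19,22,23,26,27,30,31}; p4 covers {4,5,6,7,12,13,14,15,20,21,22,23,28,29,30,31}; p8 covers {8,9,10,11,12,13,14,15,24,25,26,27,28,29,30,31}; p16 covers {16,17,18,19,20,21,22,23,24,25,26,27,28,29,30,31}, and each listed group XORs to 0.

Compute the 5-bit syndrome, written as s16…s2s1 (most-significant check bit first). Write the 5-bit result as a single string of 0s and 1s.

00010

s1 (pos 1,3,5,7,9,11,13,15,17,19,21,23,25,27,29,31): 0⊕1⊕0⊕0⊕0⊕0⊕1⊕1⊕0⊕1⊕0⊕1⊕0⊕1⊕1⊕1 = 0
s2 (pos 2,3,6,7,10,11,14,15,18,19,22,23,26,27,30,31): 0⊕1⊕1⊕0⊕1⊕0⊕1⊕1⊕0⊕1⊕1⊕1⊕1⊕1⊕0⊕1 = 1
s4 (pos 4,5,6,7,12,13,14,15,20,21,22,23,28,29,30,31): 0⊕0⊕1⊕0⊕1⊕1⊕1⊕1⊕0⊕0⊕1⊕1⊕1⊕1⊕0⊕1 = 0
s8 (pos 8,9,10,11,12,13,14,15,24,25,26,27,28,29,30,31): 0⊕0⊕1⊕0⊕1⊕1⊕1⊕1⊕0⊕0⊕1⊕1⊕1⊕1⊕0⊕1 = 0
s16 (pos 16,17,18,19,20,21,22,23,24,25,26,27,28,29,30,31): 0⊕0⊕0⊕1⊕0⊕0⊕1⊕1⊕0⊕0⊕1⊕1⊕1⊕1⊕0⊕1 = 0
Syndrome s16…s1 = 00010 → error at position 2.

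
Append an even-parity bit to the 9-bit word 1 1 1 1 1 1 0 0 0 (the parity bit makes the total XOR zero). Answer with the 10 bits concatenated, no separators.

XOR of the 9 data bits: 1⊕1⊕1⊕1⊕1⊕1⊕0⊕0⊕0 = 0
Parity bit = 0 (so all 10 bits XOR to 0).

1111110000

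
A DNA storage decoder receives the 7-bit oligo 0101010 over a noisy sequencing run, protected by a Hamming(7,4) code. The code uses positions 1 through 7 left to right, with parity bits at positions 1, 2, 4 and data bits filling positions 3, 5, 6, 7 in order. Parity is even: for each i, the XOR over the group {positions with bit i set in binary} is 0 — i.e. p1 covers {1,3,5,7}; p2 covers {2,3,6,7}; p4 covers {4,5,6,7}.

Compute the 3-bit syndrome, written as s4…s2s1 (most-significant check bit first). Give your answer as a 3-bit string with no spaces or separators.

s1 (pos 1,3,5,7): 0⊕0⊕0⊕0 = 0
s2 (pos 2,3,6,7): 1⊕0⊕1⊕0 = 0
s4 (pos 4,5,6,7): 1⊕0⊕1⊕0 = 0
Syndrome s4…s1 = 000 → no error.

000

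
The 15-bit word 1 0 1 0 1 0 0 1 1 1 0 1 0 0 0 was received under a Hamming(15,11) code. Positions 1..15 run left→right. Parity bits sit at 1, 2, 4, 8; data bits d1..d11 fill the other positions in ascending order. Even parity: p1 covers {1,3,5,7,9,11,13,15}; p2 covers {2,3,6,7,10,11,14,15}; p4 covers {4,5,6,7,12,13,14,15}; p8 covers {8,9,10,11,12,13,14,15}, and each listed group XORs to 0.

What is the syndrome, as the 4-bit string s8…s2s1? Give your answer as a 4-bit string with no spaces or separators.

s1 (pos 1,3,5,7,9,11,13,15): 1⊕1⊕1⊕0⊕1⊕0⊕0⊕0 = 0
s2 (pos 2,3,6,7,10,11,14,15): 0⊕1⊕0⊕0⊕1⊕0⊕0⊕0 = 0
s4 (pos 4,5,6,7,12,13,14,15): 0⊕1⊕0⊕0⊕1⊕0⊕0⊕0 = 0
s8 (pos 8,9,10,11,12,13,14,15): 1⊕1⊕1⊕0⊕1⊕0⊕0⊕0 = 0
Syndrome s8…s1 = 0000 → no error.

0000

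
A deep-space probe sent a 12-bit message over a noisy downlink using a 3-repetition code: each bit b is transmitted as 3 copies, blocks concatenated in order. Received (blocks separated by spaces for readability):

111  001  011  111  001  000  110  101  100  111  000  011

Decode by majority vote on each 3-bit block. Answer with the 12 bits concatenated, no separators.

Block 1 (111): 3 ones → 1
Block 2 (001): 1 one → 0
Block 3 (011): 2 ones → 1
Block 4 (111): 3 ones → 1
Block 5 (001): 1 one → 0
Block 6 (000): 0 ones → 0
Block 7 (110): 2 ones → 1
Block 8 (101): 2 ones → 1
Block 9 (100): 1 one → 0
Block 10 (111): 3 ones → 1
Block 11 (000): 0 ones → 0
Block 12 (011): 2 ones → 1

101100110101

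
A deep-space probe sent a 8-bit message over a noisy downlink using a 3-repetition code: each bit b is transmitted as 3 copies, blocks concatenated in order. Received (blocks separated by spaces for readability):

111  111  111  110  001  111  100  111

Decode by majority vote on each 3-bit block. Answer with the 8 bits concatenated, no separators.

Block 1 (111): 3 ones → 1
Block 2 (111): 3 ones → 1
Block 3 (111): 3 ones → 1
Block 4 (110): 2 ones → 1
Block 5 (001): 1 one → 0
Block 6 (111): 3 ones → 1
Block 7 (100): 1 one → 0
Block 8 (111): 3 ones → 1

11110101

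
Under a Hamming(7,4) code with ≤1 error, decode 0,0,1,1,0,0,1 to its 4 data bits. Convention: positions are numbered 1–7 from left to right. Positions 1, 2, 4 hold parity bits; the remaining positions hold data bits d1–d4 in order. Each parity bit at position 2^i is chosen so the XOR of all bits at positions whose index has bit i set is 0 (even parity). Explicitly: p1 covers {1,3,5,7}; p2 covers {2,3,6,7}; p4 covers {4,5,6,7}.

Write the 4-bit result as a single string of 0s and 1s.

s1 (pos 1,3,5,7): 0⊕1⊕0⊕1 = 0
s2 (pos 2,3,6,7): 0⊕1⊕0⊕1 = 0
s4 (pos 4,5,6,7): 1⊕0⊕0⊕1 = 0
Syndrome s4…s1 = 000 → no error.
Read data bits from positions 3,5,6,7: 1001

1001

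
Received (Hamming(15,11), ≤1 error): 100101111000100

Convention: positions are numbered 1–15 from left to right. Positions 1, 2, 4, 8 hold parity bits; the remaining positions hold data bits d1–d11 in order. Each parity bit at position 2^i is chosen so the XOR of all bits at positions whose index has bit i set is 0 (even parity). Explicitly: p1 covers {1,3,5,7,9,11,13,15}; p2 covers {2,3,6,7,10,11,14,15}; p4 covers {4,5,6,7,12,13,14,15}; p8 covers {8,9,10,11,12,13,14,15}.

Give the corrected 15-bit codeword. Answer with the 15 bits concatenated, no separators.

100101101000100

s1 (pos 1,3,5,7,9,11,13,15): 1⊕0⊕0⊕1⊕1⊕0⊕1⊕0 = 0
s2 (pos 2,3,6,7,10,11,14,15): 0⊕0⊕1⊕1⊕0⊕0⊕0⊕0 = 0
s4 (pos 4,5,6,7,12,13,14,15): 1⊕0⊕1⊕1⊕0⊕1⊕0⊕0 = 0
s8 (pos 8,9,10,11,12,13,14,15): 1⊕1⊕0⊕0⊕0⊕1⊕0⊕0 = 1
Syndrome s8…s1 = 1000 → error at position 8.
Flip position 8: 100101111000100 → 100101101000100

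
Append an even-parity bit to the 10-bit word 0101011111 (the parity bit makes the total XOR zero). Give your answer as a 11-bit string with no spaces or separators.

XOR of the 10 data bits: 0⊕1⊕0⊕1⊕0⊕1⊕1⊕1⊕1⊕1 = 1
Parity bit = 1 (so all 11 bits XOR to 0).

01010111111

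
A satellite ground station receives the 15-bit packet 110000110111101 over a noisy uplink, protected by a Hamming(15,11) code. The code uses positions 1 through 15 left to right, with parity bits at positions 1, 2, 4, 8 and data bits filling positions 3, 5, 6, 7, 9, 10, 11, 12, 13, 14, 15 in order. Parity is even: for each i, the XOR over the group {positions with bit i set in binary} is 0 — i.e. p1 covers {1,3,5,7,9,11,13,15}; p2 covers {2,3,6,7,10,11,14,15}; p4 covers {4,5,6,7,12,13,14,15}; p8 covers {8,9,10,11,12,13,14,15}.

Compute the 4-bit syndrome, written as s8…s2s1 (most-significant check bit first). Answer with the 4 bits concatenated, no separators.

0011

s1 (pos 1,3,5,7,9,11,13,15): 1⊕0⊕0⊕1⊕0⊕1⊕1⊕1 = 1
s2 (pos 2,3,6,7,10,11,14,15): 1⊕0⊕0⊕1⊕1⊕1⊕0⊕1 = 1
s4 (pos 4,5,6,7,12,13,14,15): 0⊕0⊕0⊕1⊕1⊕1⊕0⊕1 = 0
s8 (pos 8,9,10,11,12,13,14,15): 1⊕0⊕1⊕1⊕1⊕1⊕0⊕1 = 0
Syndrome s8…s1 = 0011 → error at position 3.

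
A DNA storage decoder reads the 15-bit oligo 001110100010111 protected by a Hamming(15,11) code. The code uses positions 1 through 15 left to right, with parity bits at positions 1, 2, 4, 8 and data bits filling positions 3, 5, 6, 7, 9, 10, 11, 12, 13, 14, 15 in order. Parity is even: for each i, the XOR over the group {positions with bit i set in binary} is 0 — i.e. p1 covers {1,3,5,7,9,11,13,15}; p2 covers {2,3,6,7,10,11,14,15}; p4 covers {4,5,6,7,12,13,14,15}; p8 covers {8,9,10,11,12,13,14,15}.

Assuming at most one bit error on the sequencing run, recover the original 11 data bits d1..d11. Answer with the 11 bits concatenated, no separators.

11010010111

s1 (pos 1,3,5,7,9,11,13,15): 0⊕1⊕1⊕1⊕0⊕1⊕1⊕1 = 0
s2 (pos 2,3,6,7,10,11,14,15): 0⊕1⊕0⊕1⊕0⊕1⊕1⊕1 = 1
s4 (pos 4,5,6,7,12,13,14,15): 1⊕1⊕0⊕1⊕0⊕1⊕1⊕1 = 0
s8 (pos 8,9,10,11,12,13,14,15): 0⊕0⊕0⊕1⊕0⊕1⊕1⊕1 = 0
Syndrome s8…s1 = 0010 → error at position 2.
Flip position 2: 001110100010111 → 011110100010111
Read data bits from positions 3,5,6,7,9,10,11,12,13,14,15: 11010010111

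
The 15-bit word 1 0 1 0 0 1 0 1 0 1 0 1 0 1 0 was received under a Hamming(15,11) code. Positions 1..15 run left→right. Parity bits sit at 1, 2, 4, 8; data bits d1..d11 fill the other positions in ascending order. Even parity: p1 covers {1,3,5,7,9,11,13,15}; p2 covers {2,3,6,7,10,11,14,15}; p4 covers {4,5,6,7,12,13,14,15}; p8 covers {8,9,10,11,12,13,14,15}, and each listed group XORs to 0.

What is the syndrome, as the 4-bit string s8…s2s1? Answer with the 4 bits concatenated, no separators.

0100

s1 (pos 1,3,5,7,9,11,13,15): 1⊕1⊕0⊕0⊕0⊕0⊕0⊕0 = 0
s2 (pos 2,3,6,7,10,11,14,15): 0⊕1⊕1⊕0⊕1⊕0⊕1⊕0 = 0
s4 (pos 4,5,6,7,12,13,14,15): 0⊕0⊕1⊕0⊕1⊕0⊕1⊕0 = 1
s8 (pos 8,9,10,11,12,13,14,15): 1⊕0⊕1⊕0⊕1⊕0⊕1⊕0 = 0
Syndrome s8…s1 = 0100 → error at position 4.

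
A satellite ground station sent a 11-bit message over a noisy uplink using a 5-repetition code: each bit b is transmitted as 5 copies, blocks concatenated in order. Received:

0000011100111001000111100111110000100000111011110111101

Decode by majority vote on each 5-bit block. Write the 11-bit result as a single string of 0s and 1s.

01101100111

Block 1 (00000): 0 ones → 0
Block 2 (11100): 3 ones → 1
Block 3 (11100): 3 ones → 1
Block 4 (10001): 2 ones → 0
Block 5 (11100): 3 ones → 1
Block 6 (11111): 5 ones → 1
Block 7 (00001): 1 one → 0
Block 8 (00000): 0 ones → 0
Block 9 (11101): 4 ones → 1
Block 10 (11101): 4 ones → 1
Block 11 (11101): 4 ones → 1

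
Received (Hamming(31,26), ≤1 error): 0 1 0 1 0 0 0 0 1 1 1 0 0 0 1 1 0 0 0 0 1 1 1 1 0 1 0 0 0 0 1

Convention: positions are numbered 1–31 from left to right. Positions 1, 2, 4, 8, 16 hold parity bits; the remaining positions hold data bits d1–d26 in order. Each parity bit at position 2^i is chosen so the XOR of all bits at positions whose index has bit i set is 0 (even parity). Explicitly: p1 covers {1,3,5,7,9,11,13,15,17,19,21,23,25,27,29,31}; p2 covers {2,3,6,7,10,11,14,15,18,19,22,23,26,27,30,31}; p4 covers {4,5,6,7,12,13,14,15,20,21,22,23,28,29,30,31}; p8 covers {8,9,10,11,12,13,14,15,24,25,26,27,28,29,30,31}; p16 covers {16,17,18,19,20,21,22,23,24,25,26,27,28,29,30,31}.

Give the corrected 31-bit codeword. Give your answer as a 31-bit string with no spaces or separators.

0101000011100011000011100100001

s1 (pos 1,3,5,7,9,11,13,15,17,19,21,23,25,27,29,31): 0⊕0⊕0⊕0⊕1⊕1⊕0⊕1⊕0⊕0⊕1⊕1⊕0⊕0⊕0⊕1 = 0
s2 (pos 2,3,6,7,10,11,14,15,18,19,22,23,26,27,30,31): 1⊕0⊕0⊕0⊕1⊕1⊕0⊕1⊕0⊕0⊕1⊕1⊕1⊕0⊕0⊕1 = 0
s4 (pos 4,5,6,7,12,13,14,15,20,21,22,23,28,29,30,31): 1⊕0⊕0⊕0⊕0⊕0⊕0⊕1⊕0⊕1⊕1⊕1⊕0⊕0⊕0⊕1 = 0
s8 (pos 8,9,10,11,12,13,14,15,24,25,26,27,28,29,30,31): 0⊕1⊕1⊕1⊕0⊕0⊕0⊕1⊕1⊕0⊕1⊕0⊕0⊕0⊕0⊕1 = 1
s16 (pos 16,17,18,19,20,21,22,23,24,25,26,27,28,29,30,31): 1⊕0⊕0⊕0⊕0⊕1⊕1⊕1⊕1⊕0⊕1⊕0⊕0⊕0⊕0⊕1 = 1
Syndrome s16…s1 = 11000 → error at position 24.
Flip position 24: 0101000011100011000011110100001 → 0101000011100011000011100100001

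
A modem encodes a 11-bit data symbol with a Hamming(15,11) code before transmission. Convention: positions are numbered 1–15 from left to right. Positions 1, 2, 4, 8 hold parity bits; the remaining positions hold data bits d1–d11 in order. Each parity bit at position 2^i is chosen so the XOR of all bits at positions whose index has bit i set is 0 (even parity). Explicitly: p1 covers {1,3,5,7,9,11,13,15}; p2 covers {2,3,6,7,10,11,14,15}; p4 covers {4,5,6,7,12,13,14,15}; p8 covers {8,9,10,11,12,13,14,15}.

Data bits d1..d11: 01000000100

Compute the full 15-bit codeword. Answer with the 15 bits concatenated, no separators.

000010010000100

Place data at non-parity positions: p1 p2 0 p4 1 0 0 p8 0 0 0 0 1 0 0
p1 (pos 1,3,5,7,9,11,13,15): XOR of data positions = 0⊕1⊕0⊕0⊕0⊕1⊕0 = 0
p2 (pos 2,3,6,7,10,11,14,15): XOR of data positions = 0⊕0⊕0⊕0⊕0⊕0⊕0 = 0
p4 (pos 4,5,6,7,12,13,14,15): XOR of data positions = 1⊕0⊕0⊕0⊕1⊕0⊕0 = 0
p8 (pos 8,9,10,11,12,13,14,15): XOR of data positions = 0⊕0⊕0⊕0⊕1⊕0⊕0 = 1
Codeword: 000010010000100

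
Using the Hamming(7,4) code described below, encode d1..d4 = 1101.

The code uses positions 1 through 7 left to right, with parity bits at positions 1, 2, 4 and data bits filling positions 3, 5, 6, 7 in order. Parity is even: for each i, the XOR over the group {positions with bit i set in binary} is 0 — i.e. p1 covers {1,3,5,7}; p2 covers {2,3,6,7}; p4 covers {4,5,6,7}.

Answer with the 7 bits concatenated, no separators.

1010101

Place data at non-parity positions: p1 p2 1 p4 1 0 1
p1 (pos 1,3,5,7): XOR of data positions = 1⊕1⊕1 = 1
p2 (pos 2,3,6,7): XOR of data positions = 1⊕0⊕1 = 0
p4 (pos 4,5,6,7): XOR of data positions = 1⊕0⊕1 = 0
Codeword: 1010101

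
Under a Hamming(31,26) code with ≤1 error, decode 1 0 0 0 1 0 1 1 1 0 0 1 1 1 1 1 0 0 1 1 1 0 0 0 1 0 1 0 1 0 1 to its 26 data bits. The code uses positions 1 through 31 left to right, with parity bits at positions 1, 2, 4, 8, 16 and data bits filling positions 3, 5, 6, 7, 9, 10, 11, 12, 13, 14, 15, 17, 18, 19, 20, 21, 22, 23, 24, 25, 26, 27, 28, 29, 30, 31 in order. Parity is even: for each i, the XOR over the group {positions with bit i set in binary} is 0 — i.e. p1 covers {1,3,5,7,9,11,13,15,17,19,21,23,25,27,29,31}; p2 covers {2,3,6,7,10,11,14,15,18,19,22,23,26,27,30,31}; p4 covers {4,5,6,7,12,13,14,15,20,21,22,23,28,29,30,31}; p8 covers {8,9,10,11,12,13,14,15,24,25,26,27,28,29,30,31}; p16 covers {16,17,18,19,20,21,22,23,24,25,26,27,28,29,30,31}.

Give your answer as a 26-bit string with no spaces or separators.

s1 (pos 1,3,5,7,9,11,13,15,17,19,21,23,25,27,29,31): 1⊕0⊕1⊕1⊕1⊕0⊕1⊕1⊕0⊕1⊕1⊕0⊕1⊕1⊕1⊕1 = 0
s2 (pos 2,3,6,7,10,11,14,15,18,19,22,23,26,27,30,31): 0⊕0⊕0⊕1⊕0⊕0⊕1⊕1⊕0⊕1⊕0⊕0⊕0⊕1⊕0⊕1 = 0
s4 (pos 4,5,6,7,12,13,14,15,20,21,22,23,28,29,30,31): 0⊕1⊕0⊕1⊕1⊕1⊕1⊕1⊕1⊕1⊕0⊕0⊕0⊕1⊕0⊕1 = 0
s8 (pos 8,9,10,11,12,13,14,15,24,25,26,27,28,29,30,31): 1⊕1⊕0⊕0⊕1⊕1⊕1⊕1⊕0⊕1⊕0⊕1⊕0⊕1⊕0⊕1 = 0
s16 (pos 16,17,18,19,20,21,22,23,24,25,26,27,28,29,30,31): 1⊕0⊕0⊕1⊕1⊕1⊕0⊕0⊕0⊕1⊕0⊕1⊕0⊕1⊕0⊕1 = 0
Syndrome s16…s1 = 00000 → no error.
Read data bits from positions 3,5,6,7,9,10,11,12,13,14,15,17,18,19,20,21,22,23,24,25,26,27,28,29,30,31: 01011001111001110001010101

01011001111001110001010101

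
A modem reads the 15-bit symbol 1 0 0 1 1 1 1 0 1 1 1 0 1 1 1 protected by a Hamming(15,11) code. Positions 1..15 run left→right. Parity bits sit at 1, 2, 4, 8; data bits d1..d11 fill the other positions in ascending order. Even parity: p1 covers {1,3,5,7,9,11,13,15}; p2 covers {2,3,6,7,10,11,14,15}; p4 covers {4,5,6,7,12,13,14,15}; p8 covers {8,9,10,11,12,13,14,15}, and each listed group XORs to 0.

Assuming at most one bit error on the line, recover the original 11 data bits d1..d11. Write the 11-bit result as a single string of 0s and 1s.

s1 (pos 1,3,5,7,9,11,13,15): 1⊕0⊕1⊕1⊕1⊕1⊕1⊕1 = 1
s2 (pos 2,3,6,7,10,11,14,15): 0⊕0⊕1⊕1⊕1⊕1⊕1⊕1 = 0
s4 (pos 4,5,6,7,12,13,14,15): 1⊕1⊕1⊕1⊕0⊕1⊕1⊕1 = 1
s8 (pos 8,9,10,11,12,13,14,15): 0⊕1⊕1⊕1⊕0⊕1⊕1⊕1 = 0
Syndrome s8…s1 = 0101 → error at position 5.
Flip position 5: 100111101110111 → 100101101110111
Read data bits from positions 3,5,6,7,9,10,11,12,13,14,15: 00111110111

00111110111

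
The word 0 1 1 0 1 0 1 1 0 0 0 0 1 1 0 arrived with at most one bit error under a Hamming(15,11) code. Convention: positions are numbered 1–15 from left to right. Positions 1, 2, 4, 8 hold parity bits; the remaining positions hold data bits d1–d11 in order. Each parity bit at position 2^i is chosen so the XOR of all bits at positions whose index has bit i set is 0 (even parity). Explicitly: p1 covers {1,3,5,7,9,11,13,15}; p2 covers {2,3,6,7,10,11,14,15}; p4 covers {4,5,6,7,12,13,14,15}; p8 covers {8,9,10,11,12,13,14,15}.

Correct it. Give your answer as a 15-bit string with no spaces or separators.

011010100000110

s1 (pos 1,3,5,7,9,11,13,15): 0⊕1⊕1⊕1⊕0⊕0⊕1⊕0 = 0
s2 (pos 2,3,6,7,10,11,14,15): 1⊕1⊕0⊕1⊕0⊕0⊕1⊕0 = 0
s4 (pos 4,5,6,7,12,13,14,15): 0⊕1⊕0⊕1⊕0⊕1⊕1⊕0 = 0
s8 (pos 8,9,10,11,12,13,14,15): 1⊕0⊕0⊕0⊕0⊕1⊕1⊕0 = 1
Syndrome s8…s1 = 1000 → error at position 8.
Flip position 8: 011010110000110 → 011010100000110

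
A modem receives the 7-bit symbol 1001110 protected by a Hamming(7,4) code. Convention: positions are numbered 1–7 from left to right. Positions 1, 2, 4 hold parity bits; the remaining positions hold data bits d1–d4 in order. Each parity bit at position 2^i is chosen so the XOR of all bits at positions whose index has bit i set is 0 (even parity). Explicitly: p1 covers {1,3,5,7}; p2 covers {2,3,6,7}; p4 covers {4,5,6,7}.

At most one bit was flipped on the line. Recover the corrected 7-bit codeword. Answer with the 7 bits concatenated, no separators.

1001100

s1 (pos 1,3,5,7): 1⊕0⊕1⊕0 = 0
s2 (pos 2,3,6,7): 0⊕0⊕1⊕0 = 1
s4 (pos 4,5,6,7): 1⊕1⊕1⊕0 = 1
Syndrome s4…s1 = 110 → error at position 6.
Flip position 6: 1001110 → 1001100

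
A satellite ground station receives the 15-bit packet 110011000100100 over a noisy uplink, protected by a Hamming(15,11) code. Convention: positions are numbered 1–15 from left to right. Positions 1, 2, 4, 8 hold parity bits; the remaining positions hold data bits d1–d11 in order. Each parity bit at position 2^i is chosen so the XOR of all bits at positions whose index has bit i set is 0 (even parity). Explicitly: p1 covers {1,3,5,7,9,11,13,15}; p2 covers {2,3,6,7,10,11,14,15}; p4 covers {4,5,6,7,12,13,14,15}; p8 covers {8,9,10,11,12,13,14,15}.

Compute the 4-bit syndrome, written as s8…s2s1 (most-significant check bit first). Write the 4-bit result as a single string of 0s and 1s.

0111

s1 (pos 1,3,5,7,9,11,13,15): 1⊕0⊕1⊕0⊕0⊕0⊕1⊕0 = 1
s2 (pos 2,3,6,7,10,11,14,15): 1⊕0⊕1⊕0⊕1⊕0⊕0⊕0 = 1
s4 (pos 4,5,6,7,12,13,14,15): 0⊕1⊕1⊕0⊕0⊕1⊕0⊕0 = 1
s8 (pos 8,9,10,11,12,13,14,15): 0⊕0⊕1⊕0⊕0⊕1⊕0⊕0 = 0
Syndrome s8…s1 = 0111 → error at position 7.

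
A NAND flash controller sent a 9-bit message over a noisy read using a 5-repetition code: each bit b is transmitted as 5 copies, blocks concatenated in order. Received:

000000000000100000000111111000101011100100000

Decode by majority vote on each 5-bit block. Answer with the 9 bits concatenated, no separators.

000010110

Block 1 (00000): 0 ones → 0
Block 2 (00000): 0 ones → 0
Block 3 (00100): 1 one → 0
Block 4 (00000): 0 ones → 0
Block 5 (01111): 4 ones → 1
Block 6 (11000): 2 ones → 0
Block 7 (10101): 3 ones → 1
Block 8 (11001): 3 ones → 1
Block 9 (00000): 0 ones → 0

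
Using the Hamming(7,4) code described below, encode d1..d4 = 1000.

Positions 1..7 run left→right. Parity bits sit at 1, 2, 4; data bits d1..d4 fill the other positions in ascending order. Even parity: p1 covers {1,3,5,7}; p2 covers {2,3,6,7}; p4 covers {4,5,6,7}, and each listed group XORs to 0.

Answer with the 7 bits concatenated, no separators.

1110000

Place data at non-parity positions: p1 p2 1 p4 0 0 0
p1 (pos 1,3,5,7): XOR of data positions = 1⊕0⊕0 = 1
p2 (pos 2,3,6,7): XOR of data positions = 1⊕0⊕0 = 1
p4 (pos 4,5,6,7): XOR of data positions = 0⊕0⊕0 = 0
Codeword: 1110000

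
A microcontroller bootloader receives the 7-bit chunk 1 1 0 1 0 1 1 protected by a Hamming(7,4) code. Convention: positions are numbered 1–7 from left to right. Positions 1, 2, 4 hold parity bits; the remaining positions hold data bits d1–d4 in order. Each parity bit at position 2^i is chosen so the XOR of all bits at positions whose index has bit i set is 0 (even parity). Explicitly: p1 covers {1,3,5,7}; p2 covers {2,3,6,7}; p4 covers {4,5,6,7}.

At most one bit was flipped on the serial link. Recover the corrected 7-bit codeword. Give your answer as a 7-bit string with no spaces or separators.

s1 (pos 1,3,5,7): 1⊕0⊕0⊕1 = 0
s2 (pos 2,3,6,7): 1⊕0⊕1⊕1 = 1
s4 (pos 4,5,6,7): 1⊕0⊕1⊕1 = 1
Syndrome s4…s1 = 110 → error at position 6.
Flip position 6: 1101011 → 1101001

1101001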